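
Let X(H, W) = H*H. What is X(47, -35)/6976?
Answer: 2209/6976 ≈ 0.31666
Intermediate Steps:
X(H, W) = H²
X(47, -35)/6976 = 47²/6976 = 2209*(1/6976) = 2209/6976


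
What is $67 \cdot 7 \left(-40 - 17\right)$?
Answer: $-26733$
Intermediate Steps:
$67 \cdot 7 \left(-40 - 17\right) = 469 \left(-40 - 17\right) = 469 \left(-57\right) = -26733$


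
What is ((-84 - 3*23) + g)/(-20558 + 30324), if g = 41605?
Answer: 20726/4883 ≈ 4.2445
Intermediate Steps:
((-84 - 3*23) + g)/(-20558 + 30324) = ((-84 - 3*23) + 41605)/(-20558 + 30324) = ((-84 - 69) + 41605)/9766 = (-153 + 41605)*(1/9766) = 41452*(1/9766) = 20726/4883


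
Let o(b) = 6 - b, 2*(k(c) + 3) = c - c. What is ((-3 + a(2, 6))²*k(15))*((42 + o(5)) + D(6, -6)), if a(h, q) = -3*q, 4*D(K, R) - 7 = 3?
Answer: -120393/2 ≈ -60197.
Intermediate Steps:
D(K, R) = 5/2 (D(K, R) = 7/4 + (¼)*3 = 7/4 + ¾ = 5/2)
k(c) = -3 (k(c) = -3 + (c - c)/2 = -3 + (½)*0 = -3 + 0 = -3)
((-3 + a(2, 6))²*k(15))*((42 + o(5)) + D(6, -6)) = ((-3 - 3*6)²*(-3))*((42 + (6 - 1*5)) + 5/2) = ((-3 - 18)²*(-3))*((42 + (6 - 5)) + 5/2) = ((-21)²*(-3))*((42 + 1) + 5/2) = (441*(-3))*(43 + 5/2) = -1323*91/2 = -120393/2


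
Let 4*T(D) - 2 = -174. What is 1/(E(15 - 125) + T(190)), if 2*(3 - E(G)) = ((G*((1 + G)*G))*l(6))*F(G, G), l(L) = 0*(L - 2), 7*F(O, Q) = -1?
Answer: -1/40 ≈ -0.025000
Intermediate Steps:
F(O, Q) = -⅐ (F(O, Q) = (⅐)*(-1) = -⅐)
T(D) = -43 (T(D) = ½ + (¼)*(-174) = ½ - 87/2 = -43)
l(L) = 0 (l(L) = 0*(-2 + L) = 0)
E(G) = 3 (E(G) = 3 - (G*((1 + G)*G))*0*(-1)/(2*7) = 3 - (G*(G*(1 + G)))*0*(-1)/(2*7) = 3 - (G²*(1 + G))*0*(-1)/(2*7) = 3 - 0*(-1)/7 = 3 - ½*0 = 3 + 0 = 3)
1/(E(15 - 125) + T(190)) = 1/(3 - 43) = 1/(-40) = -1/40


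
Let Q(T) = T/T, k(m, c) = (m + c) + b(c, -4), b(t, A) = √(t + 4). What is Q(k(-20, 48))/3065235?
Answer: 1/3065235 ≈ 3.2624e-7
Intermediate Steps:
b(t, A) = √(4 + t)
k(m, c) = c + m + √(4 + c) (k(m, c) = (m + c) + √(4 + c) = (c + m) + √(4 + c) = c + m + √(4 + c))
Q(T) = 1
Q(k(-20, 48))/3065235 = 1/3065235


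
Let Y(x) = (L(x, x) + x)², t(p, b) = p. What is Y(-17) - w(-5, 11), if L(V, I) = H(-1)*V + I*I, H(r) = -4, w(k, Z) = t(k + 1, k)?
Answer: 115604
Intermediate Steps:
w(k, Z) = 1 + k (w(k, Z) = k + 1 = 1 + k)
L(V, I) = I² - 4*V (L(V, I) = -4*V + I*I = -4*V + I² = I² - 4*V)
Y(x) = (x² - 3*x)² (Y(x) = ((x² - 4*x) + x)² = (x² - 3*x)²)
Y(-17) - w(-5, 11) = (-17)²*(-3 - 17)² - (1 - 5) = 289*(-20)² - 1*(-4) = 289*400 + 4 = 115600 + 4 = 115604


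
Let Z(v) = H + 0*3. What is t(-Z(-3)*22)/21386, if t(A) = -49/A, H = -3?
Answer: -49/1411476 ≈ -3.4715e-5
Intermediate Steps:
Z(v) = -3 (Z(v) = -3 + 0*3 = -3 + 0 = -3)
t(-Z(-3)*22)/21386 = -49/(-1*(-3)*22)/21386 = -49/(3*22)*(1/21386) = -49/66*(1/21386) = -49*1/66*(1/21386) = -49/66*1/21386 = -49/1411476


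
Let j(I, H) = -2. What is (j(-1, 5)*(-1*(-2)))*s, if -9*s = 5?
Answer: 20/9 ≈ 2.2222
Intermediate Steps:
s = -5/9 (s = -⅑*5 = -5/9 ≈ -0.55556)
(j(-1, 5)*(-1*(-2)))*s = -(-2)*(-2)*(-5/9) = -2*2*(-5/9) = -4*(-5/9) = 20/9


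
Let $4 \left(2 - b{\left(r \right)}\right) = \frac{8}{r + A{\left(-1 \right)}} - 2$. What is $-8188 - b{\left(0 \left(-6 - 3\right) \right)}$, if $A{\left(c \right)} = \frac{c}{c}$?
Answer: $- \frac{16377}{2} \approx -8188.5$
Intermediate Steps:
$A{\left(c \right)} = 1$
$b{\left(r \right)} = \frac{5}{2} - \frac{2}{1 + r}$ ($b{\left(r \right)} = 2 - \frac{\frac{8}{r + 1} - 2}{4} = 2 - \frac{\frac{8}{1 + r} - 2}{4} = 2 - \frac{-2 + \frac{8}{1 + r}}{4} = 2 + \left(\frac{1}{2} - \frac{2}{1 + r}\right) = \frac{5}{2} - \frac{2}{1 + r}$)
$-8188 - b{\left(0 \left(-6 - 3\right) \right)} = -8188 - \frac{1 + 5 \cdot 0 \left(-6 - 3\right)}{2 \left(1 + 0 \left(-6 - 3\right)\right)} = -8188 - \frac{1 + 5 \cdot 0 \left(-9\right)}{2 \left(1 + 0 \left(-9\right)\right)} = -8188 - \frac{1 + 5 \cdot 0}{2 \left(1 + 0\right)} = -8188 - \frac{1 + 0}{2 \cdot 1} = -8188 - \frac{1}{2} \cdot 1 \cdot 1 = -8188 - \frac{1}{2} = - \frac{16377}{2}$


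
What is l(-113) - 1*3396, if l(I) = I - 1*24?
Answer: -3533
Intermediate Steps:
l(I) = -24 + I (l(I) = I - 24 = -24 + I)
l(-113) - 1*3396 = (-24 - 113) - 1*3396 = -137 - 3396 = -3533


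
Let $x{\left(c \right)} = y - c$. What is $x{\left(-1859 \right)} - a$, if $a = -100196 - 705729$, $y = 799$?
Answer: $808583$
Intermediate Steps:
$a = -805925$ ($a = -100196 - 705729 = -805925$)
$x{\left(c \right)} = 799 - c$
$x{\left(-1859 \right)} - a = \left(799 - -1859\right) - -805925 = \left(799 + 1859\right) + 805925 = 2658 + 805925 = 808583$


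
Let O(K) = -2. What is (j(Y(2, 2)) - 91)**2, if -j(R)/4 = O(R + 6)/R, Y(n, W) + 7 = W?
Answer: 214369/25 ≈ 8574.8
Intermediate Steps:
Y(n, W) = -7 + W
j(R) = 8/R (j(R) = -(-8)/R = 8/R)
(j(Y(2, 2)) - 91)**2 = (8/(-7 + 2) - 91)**2 = (8/(-5) - 91)**2 = (8*(-1/5) - 91)**2 = (-8/5 - 91)**2 = (-463/5)**2 = 214369/25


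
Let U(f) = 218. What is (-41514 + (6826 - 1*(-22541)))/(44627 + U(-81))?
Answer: -12147/44845 ≈ -0.27087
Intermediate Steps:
(-41514 + (6826 - 1*(-22541)))/(44627 + U(-81)) = (-41514 + (6826 - 1*(-22541)))/(44627 + 218) = (-41514 + (6826 + 22541))/44845 = (-41514 + 29367)*(1/44845) = -12147*1/44845 = -12147/44845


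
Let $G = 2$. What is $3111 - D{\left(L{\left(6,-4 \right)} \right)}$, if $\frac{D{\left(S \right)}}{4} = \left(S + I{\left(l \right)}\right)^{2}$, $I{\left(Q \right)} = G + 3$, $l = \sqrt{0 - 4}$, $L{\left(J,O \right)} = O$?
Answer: $3107$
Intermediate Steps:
$l = 2 i$ ($l = \sqrt{-4} = 2 i \approx 2.0 i$)
$I{\left(Q \right)} = 5$ ($I{\left(Q \right)} = 2 + 3 = 5$)
$D{\left(S \right)} = 4 \left(5 + S\right)^{2}$ ($D{\left(S \right)} = 4 \left(S + 5\right)^{2} = 4 \left(5 + S\right)^{2}$)
$3111 - D{\left(L{\left(6,-4 \right)} \right)} = 3111 - 4 \left(5 - 4\right)^{2} = 3111 - 4 \cdot 1^{2} = 3111 - 4 \cdot 1 = 3111 - 4 = 3107$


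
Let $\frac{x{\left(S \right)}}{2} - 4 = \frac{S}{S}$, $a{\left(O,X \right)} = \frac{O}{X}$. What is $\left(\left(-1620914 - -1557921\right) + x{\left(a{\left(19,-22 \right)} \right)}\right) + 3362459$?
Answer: $3299476$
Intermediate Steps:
$x{\left(S \right)} = 10$ ($x{\left(S \right)} = 8 + 2 \frac{S}{S} = 8 + 2 \cdot 1 = 8 + 2 = 10$)
$\left(\left(-1620914 - -1557921\right) + x{\left(a{\left(19,-22 \right)} \right)}\right) + 3362459 = \left(\left(-1620914 - -1557921\right) + 10\right) + 3362459 = \left(\left(-1620914 + 1557921\right) + 10\right) + 3362459 = \left(-62993 + 10\right) + 3362459 = -62983 + 3362459 = 3299476$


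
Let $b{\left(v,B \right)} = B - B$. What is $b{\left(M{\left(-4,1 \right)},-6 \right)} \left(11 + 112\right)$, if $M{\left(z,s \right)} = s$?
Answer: $0$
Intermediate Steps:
$b{\left(v,B \right)} = 0$
$b{\left(M{\left(-4,1 \right)},-6 \right)} \left(11 + 112\right) = 0 \left(11 + 112\right) = 0 \cdot 123 = 0$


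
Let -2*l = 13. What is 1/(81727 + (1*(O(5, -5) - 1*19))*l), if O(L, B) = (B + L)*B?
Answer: 2/163701 ≈ 1.2217e-5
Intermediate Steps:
l = -13/2 (l = -½*13 = -13/2 ≈ -6.5000)
O(L, B) = B*(B + L)
1/(81727 + (1*(O(5, -5) - 1*19))*l) = 1/(81727 + (1*(-5*(-5 + 5) - 1*19))*(-13/2)) = 1/(81727 + (1*(-5*0 - 19))*(-13/2)) = 1/(81727 + (1*(0 - 19))*(-13/2)) = 1/(81727 + (1*(-19))*(-13/2)) = 1/(81727 - 19*(-13/2)) = 1/(81727 + 247/2) = 1/(163701/2) = 2/163701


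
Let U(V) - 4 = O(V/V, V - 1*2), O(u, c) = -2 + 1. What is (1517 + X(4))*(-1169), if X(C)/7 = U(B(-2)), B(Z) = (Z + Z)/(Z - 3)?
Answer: -1797922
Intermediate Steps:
O(u, c) = -1
B(Z) = 2*Z/(-3 + Z) (B(Z) = (2*Z)/(-3 + Z) = 2*Z/(-3 + Z))
U(V) = 3 (U(V) = 4 - 1 = 3)
X(C) = 21 (X(C) = 7*3 = 21)
(1517 + X(4))*(-1169) = (1517 + 21)*(-1169) = 1538*(-1169) = -1797922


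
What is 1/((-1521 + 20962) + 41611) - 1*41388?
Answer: -2526820175/61052 ≈ -41388.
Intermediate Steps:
1/((-1521 + 20962) + 41611) - 1*41388 = 1/(19441 + 41611) - 41388 = 1/61052 - 41388 = -2526820175/61052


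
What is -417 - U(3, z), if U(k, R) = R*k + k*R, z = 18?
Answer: -525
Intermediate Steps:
U(k, R) = 2*R*k (U(k, R) = R*k + R*k = 2*R*k)
-417 - U(3, z) = -417 - 2*18*3 = -417 - 1*108 = -417 - 108 = -525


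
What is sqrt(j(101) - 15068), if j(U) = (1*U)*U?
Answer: I*sqrt(4867) ≈ 69.764*I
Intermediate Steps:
j(U) = U**2 (j(U) = U*U = U**2)
sqrt(j(101) - 15068) = sqrt(101**2 - 15068) = sqrt(10201 - 15068) = sqrt(-4867) = I*sqrt(4867)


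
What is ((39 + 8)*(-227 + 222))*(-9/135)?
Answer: 47/3 ≈ 15.667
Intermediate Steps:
((39 + 8)*(-227 + 222))*(-9/135) = (47*(-5))*(-9*1/135) = -235*(-1/15) = 47/3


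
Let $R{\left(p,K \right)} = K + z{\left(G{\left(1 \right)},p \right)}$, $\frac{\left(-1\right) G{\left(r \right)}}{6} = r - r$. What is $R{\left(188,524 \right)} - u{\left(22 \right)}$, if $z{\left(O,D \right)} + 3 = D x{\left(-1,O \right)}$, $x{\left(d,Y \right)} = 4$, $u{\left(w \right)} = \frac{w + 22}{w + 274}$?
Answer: $\frac{94191}{74} \approx 1272.9$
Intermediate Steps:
$u{\left(w \right)} = \frac{22 + w}{274 + w}$
$G{\left(r \right)} = 0$ ($G{\left(r \right)} = - 6 \left(r - r\right) = \left(-6\right) 0 = 0$)
$z{\left(O,D \right)} = -3 + 4 D$ ($z{\left(O,D \right)} = -3 + D 4 = -3 + 4 D$)
$R{\left(p,K \right)} = -3 + K + 4 p$ ($R{\left(p,K \right)} = K + \left(-3 + 4 p\right) = -3 + K + 4 p$)
$R{\left(188,524 \right)} - u{\left(22 \right)} = \left(-3 + 524 + 4 \cdot 188\right) - \frac{22 + 22}{274 + 22} = \left(-3 + 524 + 752\right) - \frac{1}{296} \cdot 44 = 1273 - \frac{1}{296} \cdot 44 = 1273 - \frac{11}{74} = \frac{94191}{74}$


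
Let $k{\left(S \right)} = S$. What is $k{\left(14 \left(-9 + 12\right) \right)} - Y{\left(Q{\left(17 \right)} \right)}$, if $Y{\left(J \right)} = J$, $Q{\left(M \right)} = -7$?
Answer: $49$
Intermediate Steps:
$k{\left(14 \left(-9 + 12\right) \right)} - Y{\left(Q{\left(17 \right)} \right)} = 14 \left(-9 + 12\right) - -7 = 14 \cdot 3 + 7 = 42 + 7 = 49$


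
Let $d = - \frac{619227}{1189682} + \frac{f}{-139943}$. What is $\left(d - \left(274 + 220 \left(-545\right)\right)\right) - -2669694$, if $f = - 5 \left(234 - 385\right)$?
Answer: $\frac{464387294902520349}{166487668126} \approx 2.7893 \cdot 10^{6}$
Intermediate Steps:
$f = 755$ ($f = \left(-5\right) \left(-151\right) = 755$)
$d = - \frac{87554693971}{166487668126}$ ($d = - \frac{619227}{1189682} + \frac{755}{-139943} = \left(-619227\right) \frac{1}{1189682} + 755 \left(- \frac{1}{139943}\right) = - \frac{619227}{1189682} - \frac{755}{139943} = - \frac{87554693971}{166487668126} \approx -0.52589$)
$\left(d - \left(274 + 220 \left(-545\right)\right)\right) - -2669694 = \left(- \frac{87554693971}{166487668126} - \left(274 + 220 \left(-545\right)\right)\right) - -2669694 = \left(- \frac{87554693971}{166487668126} - \left(274 - 119900\right)\right) + 2669694 = \left(- \frac{87554693971}{166487668126} - -119626\right) + 2669694 = \left(- \frac{87554693971}{166487668126} + 119626\right) + 2669694 = \frac{19916166232546905}{166487668126} + 2669694 = \frac{464387294902520349}{166487668126}$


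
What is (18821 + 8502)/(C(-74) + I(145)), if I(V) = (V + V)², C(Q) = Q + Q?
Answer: 27323/83952 ≈ 0.32546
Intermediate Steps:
C(Q) = 2*Q
I(V) = 4*V² (I(V) = (2*V)² = 4*V²)
(18821 + 8502)/(C(-74) + I(145)) = (18821 + 8502)/(2*(-74) + 4*145²) = 27323/(-148 + 4*21025) = 27323/(-148 + 84100) = 27323/83952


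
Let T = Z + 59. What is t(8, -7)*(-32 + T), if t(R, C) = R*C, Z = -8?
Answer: -1064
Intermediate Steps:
t(R, C) = C*R
T = 51 (T = -8 + 59 = 51)
t(8, -7)*(-32 + T) = (-7*8)*(-32 + 51) = -56*19 = -1064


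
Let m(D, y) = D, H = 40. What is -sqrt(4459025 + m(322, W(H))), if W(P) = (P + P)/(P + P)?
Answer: -3*sqrt(495483) ≈ -2111.7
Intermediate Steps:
W(P) = 1 (W(P) = (2*P)/((2*P)) = (2*P)*(1/(2*P)) = 1)
-sqrt(4459025 + m(322, W(H))) = -sqrt(4459025 + 322) = -sqrt(4459347) = -3*sqrt(495483)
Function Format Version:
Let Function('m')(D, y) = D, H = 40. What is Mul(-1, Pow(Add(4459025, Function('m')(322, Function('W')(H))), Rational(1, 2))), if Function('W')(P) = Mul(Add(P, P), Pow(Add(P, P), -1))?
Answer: Mul(-3, Pow(495483, Rational(1, 2))) ≈ -2111.7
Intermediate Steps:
Function('W')(P) = 1 (Function('W')(P) = Mul(Mul(2, P), Pow(Mul(2, P), -1)) = Mul(Mul(2, P), Mul(Rational(1, 2), Pow(P, -1))) = 1)
Mul(-1, Pow(Add(4459025, Function('m')(322, Function('W')(H))), Rational(1, 2))) = Mul(-1, Pow(Add(4459025, 322), Rational(1, 2))) = Mul(-1, Pow(4459347, Rational(1, 2))) = Mul(-1, Mul(3, Pow(495483, Rational(1, 2)))) = Mul(-3, Pow(495483, Rational(1, 2)))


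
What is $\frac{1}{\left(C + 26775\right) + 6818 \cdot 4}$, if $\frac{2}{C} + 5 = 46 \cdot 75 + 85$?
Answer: $\frac{1765}{95392956} \approx 1.8502 \cdot 10^{-5}$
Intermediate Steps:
$C = \frac{1}{1765}$ ($C = \frac{2}{-5 + \left(46 \cdot 75 + 85\right)} = \frac{2}{-5 + \left(3450 + 85\right)} = \frac{2}{-5 + 3535} = \frac{2}{3530} = 2 \cdot \frac{1}{3530} = \frac{1}{1765} \approx 0.00056657$)
$\frac{1}{\left(C + 26775\right) + 6818 \cdot 4} = \frac{1}{\left(\frac{1}{1765} + 26775\right) + 6818 \cdot 4} = \frac{1}{\frac{47257876}{1765} + 27272} = \frac{1}{\frac{95392956}{1765}} = \frac{1765}{95392956}$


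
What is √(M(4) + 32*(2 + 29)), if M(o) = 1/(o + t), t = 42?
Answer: √2099118/46 ≈ 31.496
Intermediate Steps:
M(o) = 1/(42 + o) (M(o) = 1/(o + 42) = 1/(42 + o))
√(M(4) + 32*(2 + 29)) = √(1/(42 + 4) + 32*(2 + 29)) = √(1/46 + 32*31) = √(1/46 + 992) = √(45633/46) = √2099118/46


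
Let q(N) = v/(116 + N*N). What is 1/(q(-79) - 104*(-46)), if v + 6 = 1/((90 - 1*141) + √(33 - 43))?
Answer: 504780279420807/2414868378765591601 + 6357*I*√10/2414868378765591601 ≈ 0.00020903 + 8.3245e-15*I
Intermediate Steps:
v = -6 + 1/(-51 + I*√10) (v = -6 + 1/((90 - 1*141) + √(33 - 43)) = -6 + 1/((90 - 141) + √(-10)) = -6 + 1/(-51 + I*√10) ≈ -6.0195 - 0.0012111*I)
q(N) = (-15717/2611 - I*√10/2611)/(116 + N²) (q(N) = (-15717/2611 - I*√10/2611)/(116 + N*N) = (-15717/2611 - I*√10/2611)/(116 + N²))
1/(q(-79) - 104*(-46)) = 1/((-15717 - I*√10)/(2611*(116 + (-79)²)) - 104*(-46)) = 1/((-15717 - I*√10)/(2611*(116 + 6241)) + 4784) = 1/((1/2611)*(-15717 - I*√10)/6357 + 4784) = 1/((1/2611)*(1/6357)*(-15717 - I*√10) + 4784) = 1/((-403/425593 - I*√10/16598127) + 4784) = 1/(2036036509/425593 - I*√10/16598127)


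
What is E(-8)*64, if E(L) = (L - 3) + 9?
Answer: -128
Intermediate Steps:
E(L) = 6 + L (E(L) = (-3 + L) + 9 = 6 + L)
E(-8)*64 = (6 - 8)*64 = -2*64 = -128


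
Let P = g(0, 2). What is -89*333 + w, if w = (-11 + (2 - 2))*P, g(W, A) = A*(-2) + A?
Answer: -29615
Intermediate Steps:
g(W, A) = -A (g(W, A) = -2*A + A = -A)
P = -2 (P = -1*2 = -2)
w = 22 (w = (-11 + (2 - 2))*(-2) = (-11 + 0)*(-2) = -11*(-2) = 22)
-89*333 + w = -89*333 + 22 = -29637 + 22 = -29615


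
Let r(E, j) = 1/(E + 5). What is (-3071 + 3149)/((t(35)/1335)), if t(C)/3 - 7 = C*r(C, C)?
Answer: 92560/21 ≈ 4407.6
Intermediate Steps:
r(E, j) = 1/(5 + E)
t(C) = 21 + 3*C/(5 + C) (t(C) = 21 + 3*(C/(5 + C)) = 21 + 3*C/(5 + C))
(-3071 + 3149)/((t(35)/1335)) = (-3071 + 3149)/(((3*(35 + 8*35)/(5 + 35))/1335)) = 78/(((3*(35 + 280)/40)*(1/1335))) = 78/(((3*(1/40)*315)*(1/1335))) = 78/(((189/8)*(1/1335))) = 78/(63/3560) = 78*(3560/63) = 92560/21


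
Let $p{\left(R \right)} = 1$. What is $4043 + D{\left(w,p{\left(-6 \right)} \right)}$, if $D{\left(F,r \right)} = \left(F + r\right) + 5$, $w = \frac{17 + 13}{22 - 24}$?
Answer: $4034$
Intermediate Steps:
$w = -15$ ($w = \frac{30}{-2} = 30 \left(- \frac{1}{2}\right) = -15$)
$D{\left(F,r \right)} = 5 + F + r$
$4043 + D{\left(w,p{\left(-6 \right)} \right)} = 4043 + \left(5 - 15 + 1\right) = 4043 - 9 = 4034$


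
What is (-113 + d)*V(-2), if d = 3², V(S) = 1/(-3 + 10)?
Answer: -104/7 ≈ -14.857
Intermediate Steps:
V(S) = ⅐ (V(S) = 1/7 = ⅐)
d = 9
(-113 + d)*V(-2) = (-113 + 9)*(⅐) = -104*⅐ = -104/7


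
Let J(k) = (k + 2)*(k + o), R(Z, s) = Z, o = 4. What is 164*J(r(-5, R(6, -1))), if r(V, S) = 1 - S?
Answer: 492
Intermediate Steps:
J(k) = (2 + k)*(4 + k) (J(k) = (k + 2)*(k + 4) = (2 + k)*(4 + k))
164*J(r(-5, R(6, -1))) = 164*(8 + (1 - 1*6)² + 6*(1 - 1*6)) = 164*(8 + (1 - 6)² + 6*(1 - 6)) = 164*(8 + (-5)² + 6*(-5)) = 164*(8 + 25 - 30) = 164*3 = 492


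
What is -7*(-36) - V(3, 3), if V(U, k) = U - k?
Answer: 252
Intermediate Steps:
-7*(-36) - V(3, 3) = -7*(-36) - (3 - 1*3) = 252 - (3 - 3) = 252 - 1*0 = 252 + 0 = 252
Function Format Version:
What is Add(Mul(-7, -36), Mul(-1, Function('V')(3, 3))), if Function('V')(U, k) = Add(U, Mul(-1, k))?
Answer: 252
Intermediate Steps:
Add(Mul(-7, -36), Mul(-1, Function('V')(3, 3))) = Add(Mul(-7, -36), Mul(-1, Add(3, Mul(-1, 3)))) = Add(252, Mul(-1, Add(3, -3))) = Add(252, Mul(-1, 0)) = Add(252, 0) = 252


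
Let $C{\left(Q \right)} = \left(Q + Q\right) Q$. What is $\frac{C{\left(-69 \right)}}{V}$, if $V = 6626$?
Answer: $\frac{4761}{3313} \approx 1.4371$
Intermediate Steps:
$C{\left(Q \right)} = 2 Q^{2}$ ($C{\left(Q \right)} = 2 Q Q = 2 Q^{2}$)
$\frac{C{\left(-69 \right)}}{V} = \frac{2 \left(-69\right)^{2}}{6626} = 2 \cdot 4761 \cdot \frac{1}{6626} = 9522 \cdot \frac{1}{6626} = \frac{4761}{3313}$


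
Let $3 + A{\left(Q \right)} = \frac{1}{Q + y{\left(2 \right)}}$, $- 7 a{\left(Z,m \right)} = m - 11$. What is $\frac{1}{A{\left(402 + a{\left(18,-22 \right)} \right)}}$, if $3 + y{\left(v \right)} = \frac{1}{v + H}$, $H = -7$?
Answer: $- \frac{14123}{42334} \approx -0.33361$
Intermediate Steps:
$y{\left(v \right)} = -3 + \frac{1}{-7 + v}$ ($y{\left(v \right)} = -3 + \frac{1}{v - 7} = -3 + \frac{1}{-7 + v}$)
$a{\left(Z,m \right)} = \frac{11}{7} - \frac{m}{7}$ ($a{\left(Z,m \right)} = - \frac{m - 11}{7} = - \frac{-11 + m}{7} = \frac{11}{7} - \frac{m}{7}$)
$A{\left(Q \right)} = -3 + \frac{1}{- \frac{16}{5} + Q}$ ($A{\left(Q \right)} = -3 + \frac{1}{Q + \frac{22 - 6}{-7 + 2}} = -3 + \frac{1}{Q + \frac{22 - 6}{-5}} = -3 + \frac{1}{Q - \frac{16}{5}} = -3 + \frac{1}{- \frac{16}{5} + Q}$)
$\frac{1}{A{\left(402 + a{\left(18,-22 \right)} \right)}} = \frac{1}{\frac{1}{-16 + 5 \left(402 + \left(\frac{11}{7} - - \frac{22}{7}\right)\right)} \left(53 - 15 \left(402 + \left(\frac{11}{7} - - \frac{22}{7}\right)\right)\right)} = \frac{1}{\frac{1}{-16 + 5 \left(402 + \left(\frac{11}{7} + \frac{22}{7}\right)\right)} \left(53 - 15 \left(402 + \left(\frac{11}{7} + \frac{22}{7}\right)\right)\right)} = \frac{1}{\frac{1}{-16 + 5 \left(402 + \frac{33}{7}\right)} \left(53 - 15 \left(402 + \frac{33}{7}\right)\right)} = \frac{1}{\frac{1}{-16 + 5 \cdot \frac{2847}{7}} \left(53 - \frac{42705}{7}\right)} = \frac{1}{\frac{1}{-16 + \frac{14235}{7}} \left(53 - \frac{42705}{7}\right)} = \frac{1}{\frac{1}{\frac{14123}{7}} \left(- \frac{42334}{7}\right)} = \frac{1}{\frac{7}{14123} \left(- \frac{42334}{7}\right)} = \frac{1}{- \frac{42334}{14123}} = - \frac{14123}{42334}$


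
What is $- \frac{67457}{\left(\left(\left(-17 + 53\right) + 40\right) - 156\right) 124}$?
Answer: $\frac{67457}{9920} \approx 6.8001$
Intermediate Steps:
$- \frac{67457}{\left(\left(\left(-17 + 53\right) + 40\right) - 156\right) 124} = - \frac{67457}{\left(\left(36 + 40\right) - 156\right) 124} = - \frac{67457}{\left(76 - 156\right) 124} = - \frac{67457}{\left(-80\right) 124} = - \frac{67457}{-9920} = \left(-67457\right) \left(- \frac{1}{9920}\right) = \frac{67457}{9920}$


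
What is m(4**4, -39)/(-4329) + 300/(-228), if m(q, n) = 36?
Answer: -12101/9139 ≈ -1.3241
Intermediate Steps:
m(4**4, -39)/(-4329) + 300/(-228) = 36/(-4329) + 300/(-228) = 36*(-1/4329) + 300*(-1/228) = -4/481 - 25/19 = -12101/9139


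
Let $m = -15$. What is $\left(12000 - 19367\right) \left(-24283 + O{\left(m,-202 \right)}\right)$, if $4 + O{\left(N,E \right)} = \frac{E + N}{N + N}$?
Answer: $\frac{5366071231}{30} \approx 1.7887 \cdot 10^{8}$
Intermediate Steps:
$O{\left(N,E \right)} = -4 + \frac{E + N}{2 N}$ ($O{\left(N,E \right)} = -4 + \frac{E + N}{N + N} = -4 + \frac{E + N}{2 N}$)
$\left(12000 - 19367\right) \left(-24283 + O{\left(m,-202 \right)}\right) = \left(12000 - 19367\right) \left(-24283 + \frac{-202 - -105}{2 \left(-15\right)}\right) = - 7367 \left(-24283 + \frac{1}{2} \left(- \frac{1}{15}\right) \left(-202 + 105\right)\right) = - 7367 \left(-24283 + \frac{1}{2} \left(- \frac{1}{15}\right) \left(-97\right)\right) = - 7367 \left(-24283 + \frac{97}{30}\right) = \left(-7367\right) \left(- \frac{728393}{30}\right) = \frac{5366071231}{30}$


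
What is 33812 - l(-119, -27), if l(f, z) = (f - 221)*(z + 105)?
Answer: 60332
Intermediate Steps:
l(f, z) = (-221 + f)*(105 + z)
33812 - l(-119, -27) = 33812 - (-23205 - 221*(-27) + 105*(-119) - 119*(-27)) = 33812 - (-23205 + 5967 - 12495 + 3213) = 33812 - 1*(-26520) = 33812 + 26520 = 60332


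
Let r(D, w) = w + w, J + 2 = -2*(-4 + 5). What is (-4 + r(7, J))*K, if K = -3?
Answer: 36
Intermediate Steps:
J = -4 (J = -2 - 2*(-4 + 5) = -2 - 2*1 = -2 - 2 = -4)
r(D, w) = 2*w
(-4 + r(7, J))*K = (-4 + 2*(-4))*(-3) = (-4 - 8)*(-3) = -12*(-3) = 36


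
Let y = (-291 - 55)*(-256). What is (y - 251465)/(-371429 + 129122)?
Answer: 162889/242307 ≈ 0.67224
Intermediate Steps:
y = 88576 (y = -346*(-256) = 88576)
(y - 251465)/(-371429 + 129122) = (88576 - 251465)/(-371429 + 129122) = -162889/(-242307) = -162889*(-1/242307) = 162889/242307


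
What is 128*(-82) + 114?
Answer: -10382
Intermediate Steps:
128*(-82) + 114 = -10496 + 114 = -10382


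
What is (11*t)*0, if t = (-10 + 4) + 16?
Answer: 0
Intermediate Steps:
t = 10 (t = -6 + 16 = 10)
(11*t)*0 = (11*10)*0 = 110*0 = 0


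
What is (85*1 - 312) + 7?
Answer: -220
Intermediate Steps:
(85*1 - 312) + 7 = (85 - 312) + 7 = -227 + 7 = -220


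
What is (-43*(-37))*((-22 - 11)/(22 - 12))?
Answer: -52503/10 ≈ -5250.3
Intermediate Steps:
(-43*(-37))*((-22 - 11)/(22 - 12)) = 1591*(-33/10) = -52503/10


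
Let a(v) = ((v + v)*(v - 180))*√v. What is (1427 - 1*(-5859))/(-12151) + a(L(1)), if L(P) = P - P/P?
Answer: -7286/12151 ≈ -0.59962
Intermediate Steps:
L(P) = -1 + P (L(P) = P - 1*1 = P - 1 = -1 + P)
a(v) = 2*v^(3/2)*(-180 + v) (a(v) = ((2*v)*(-180 + v))*√v = (2*v*(-180 + v))*√v = 2*v^(3/2)*(-180 + v))
(1427 - 1*(-5859))/(-12151) + a(L(1)) = (1427 - 1*(-5859))/(-12151) + 2*(-1 + 1)^(3/2)*(-180 + (-1 + 1)) = (1427 + 5859)*(-1/12151) + 2*0^(3/2)*(-180 + 0) = 7286*(-1/12151) + 2*0*(-180) = -7286/12151 + 0 = -7286/12151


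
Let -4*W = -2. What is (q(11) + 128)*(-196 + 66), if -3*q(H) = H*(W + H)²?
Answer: 278395/6 ≈ 46399.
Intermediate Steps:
W = ½ (W = -¼*(-2) = ½ ≈ 0.50000)
q(H) = -H*(½ + H)²/3
(q(11) + 128)*(-196 + 66) = (-1/12*11*(1 + 2*11)² + 128)*(-196 + 66) = (-1/12*11*(1 + 22)² + 128)*(-130) = (-1/12*11*23² + 128)*(-130) = (-1/12*11*529 + 128)*(-130) = (-5819/12 + 128)*(-130) = -4283/12*(-130) = 278395/6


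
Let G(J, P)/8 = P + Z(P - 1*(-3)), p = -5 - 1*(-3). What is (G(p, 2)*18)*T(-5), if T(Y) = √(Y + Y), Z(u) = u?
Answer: 1008*I*√10 ≈ 3187.6*I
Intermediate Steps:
p = -2 (p = -5 + 3 = -2)
T(Y) = √2*√Y (T(Y) = √(2*Y) = √2*√Y)
G(J, P) = 24 + 16*P (G(J, P) = 8*(P + (P - 1*(-3))) = 8*(P + (P + 3)) = 8*(P + (3 + P)) = 8*(3 + 2*P) = 24 + 16*P)
(G(p, 2)*18)*T(-5) = ((24 + 16*2)*18)*(√2*√(-5)) = ((24 + 32)*18)*(√2*(I*√5)) = (56*18)*(I*√10) = 1008*(I*√10) = 1008*I*√10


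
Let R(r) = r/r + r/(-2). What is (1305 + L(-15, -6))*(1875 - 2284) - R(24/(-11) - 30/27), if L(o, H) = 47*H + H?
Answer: -41179609/99 ≈ -4.1596e+5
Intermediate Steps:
L(o, H) = 48*H
R(r) = 1 - r/2 (R(r) = 1 + r*(-½) = 1 - r/2)
(1305 + L(-15, -6))*(1875 - 2284) - R(24/(-11) - 30/27) = (1305 + 48*(-6))*(1875 - 2284) - (1 - (24/(-11) - 30/27)/2) = (1305 - 288)*(-409) - (1 - (24*(-1/11) - 30*1/27)/2) = 1017*(-409) - (1 - (-24/11 - 10/9)/2) = -415953 - (1 - ½*(-326/99)) = -415953 - (1 + 163/99) = -415953 - 1*262/99 = -415953 - 262/99 = -41179609/99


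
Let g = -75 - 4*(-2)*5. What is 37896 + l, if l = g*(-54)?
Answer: 39786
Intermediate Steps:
g = -35 (g = -75 - (-8)*5 = -75 - 1*(-40) = -75 + 40 = -35)
l = 1890 (l = -35*(-54) = 1890)
37896 + l = 37896 + 1890 = 39786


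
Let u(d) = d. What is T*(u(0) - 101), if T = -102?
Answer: 10302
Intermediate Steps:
T*(u(0) - 101) = -102*(0 - 101) = -102*(-101) = 10302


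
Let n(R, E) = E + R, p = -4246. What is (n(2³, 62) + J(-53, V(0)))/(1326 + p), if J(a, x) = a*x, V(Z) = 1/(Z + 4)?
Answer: -227/11680 ≈ -0.019435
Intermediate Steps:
V(Z) = 1/(4 + Z)
(n(2³, 62) + J(-53, V(0)))/(1326 + p) = ((62 + 2³) - 53/(4 + 0))/(1326 - 4246) = ((62 + 8) - 53/4)/(-2920) = (70 - 53*¼)*(-1/2920) = (70 - 53/4)*(-1/2920) = (227/4)*(-1/2920) = -227/11680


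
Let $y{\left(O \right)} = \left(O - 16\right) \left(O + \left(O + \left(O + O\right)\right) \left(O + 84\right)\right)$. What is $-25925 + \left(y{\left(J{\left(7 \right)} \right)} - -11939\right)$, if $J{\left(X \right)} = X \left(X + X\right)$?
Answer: $4381706$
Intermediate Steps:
$J{\left(X \right)} = 2 X^{2}$ ($J{\left(X \right)} = X 2 X = 2 X^{2}$)
$y{\left(O \right)} = \left(-16 + O\right) \left(O + 3 O \left(84 + O\right)\right)$ ($y{\left(O \right)} = \left(-16 + O\right) \left(O + \left(O + 2 O\right) \left(84 + O\right)\right) = \left(-16 + O\right) \left(O + 3 O \left(84 + O\right)\right)$)
$-25925 + \left(y{\left(J{\left(7 \right)} \right)} - -11939\right) = -25925 - \left(-11939 - 2 \cdot 7^{2} \left(-4048 + 3 \left(2 \cdot 7^{2}\right)^{2} + 205 \cdot 2 \cdot 7^{2}\right)\right) = -25925 + \left(2 \cdot 49 \left(-4048 + 3 \left(2 \cdot 49\right)^{2} + 205 \cdot 2 \cdot 49\right) + 11939\right) = -25925 + \left(98 \left(-4048 + 3 \cdot 98^{2} + 205 \cdot 98\right) + 11939\right) = -25925 + \left(98 \left(-4048 + 3 \cdot 9604 + 20090\right) + 11939\right) = -25925 + \left(98 \left(-4048 + 28812 + 20090\right) + 11939\right) = -25925 + \left(98 \cdot 44854 + 11939\right) = -25925 + \left(4395692 + 11939\right) = -25925 + 4407631 = 4381706$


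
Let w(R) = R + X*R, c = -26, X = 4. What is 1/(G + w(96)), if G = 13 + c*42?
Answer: -1/599 ≈ -0.0016694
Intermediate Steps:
w(R) = 5*R (w(R) = R + 4*R = 5*R)
G = -1079 (G = 13 - 26*42 = 13 - 1092 = -1079)
1/(G + w(96)) = 1/(-1079 + 5*96) = 1/(-1079 + 480) = 1/(-599) = -1/599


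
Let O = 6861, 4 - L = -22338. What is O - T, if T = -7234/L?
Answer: 76647848/11171 ≈ 6861.3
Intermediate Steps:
L = 22342 (L = 4 - 1*(-22338) = 4 + 22338 = 22342)
T = -3617/11171 (T = -7234/22342 = -7234*1/22342 = -3617/11171 ≈ -0.32378)
O - T = 6861 - 1*(-3617/11171) = 6861 + 3617/11171 = 76647848/11171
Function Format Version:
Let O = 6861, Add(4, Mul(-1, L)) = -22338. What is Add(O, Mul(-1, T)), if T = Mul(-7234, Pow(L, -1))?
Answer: Rational(76647848, 11171) ≈ 6861.3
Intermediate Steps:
L = 22342 (L = Add(4, Mul(-1, -22338)) = Add(4, 22338) = 22342)
T = Rational(-3617, 11171) (T = Mul(-7234, Pow(22342, -1)) = Mul(-7234, Rational(1, 22342)) = Rational(-3617, 11171) ≈ -0.32378)
Add(O, Mul(-1, T)) = Add(6861, Mul(-1, Rational(-3617, 11171))) = Add(6861, Rational(3617, 11171)) = Rational(76647848, 11171)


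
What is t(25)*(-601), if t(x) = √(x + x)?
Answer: -3005*√2 ≈ -4249.7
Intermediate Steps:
t(x) = √2*√x (t(x) = √(2*x) = √2*√x)
t(25)*(-601) = (√2*√25)*(-601) = (√2*5)*(-601) = (5*√2)*(-601) = -3005*√2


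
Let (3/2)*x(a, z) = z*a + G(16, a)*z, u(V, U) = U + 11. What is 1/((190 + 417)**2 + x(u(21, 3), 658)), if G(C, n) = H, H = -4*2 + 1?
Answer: 3/1114559 ≈ 2.6916e-6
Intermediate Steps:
H = -7 (H = -8 + 1 = -7)
u(V, U) = 11 + U
G(C, n) = -7
x(a, z) = -14*z/3 + 2*a*z/3 (x(a, z) = 2*(z*a - 7*z)/3 = 2*(a*z - 7*z)/3 = 2*(-7*z + a*z)/3 = -14*z/3 + 2*a*z/3)
1/((190 + 417)**2 + x(u(21, 3), 658)) = 1/((190 + 417)**2 + (2/3)*658*(-7 + (11 + 3))) = 1/(607**2 + (2/3)*658*(-7 + 14)) = 1/(368449 + (2/3)*658*7) = 1/(368449 + 9212/3) = 1/(1114559/3) = 3/1114559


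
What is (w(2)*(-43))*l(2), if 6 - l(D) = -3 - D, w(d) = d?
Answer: -946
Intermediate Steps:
l(D) = 9 + D (l(D) = 6 - (-3 - D) = 6 + (3 + D) = 9 + D)
(w(2)*(-43))*l(2) = (2*(-43))*(9 + 2) = -86*11 = -946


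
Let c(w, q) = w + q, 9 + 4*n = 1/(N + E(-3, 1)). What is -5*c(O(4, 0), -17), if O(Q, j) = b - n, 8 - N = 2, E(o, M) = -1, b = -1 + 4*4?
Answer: -1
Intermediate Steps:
b = 15 (b = -1 + 16 = 15)
N = 6 (N = 8 - 1*2 = 8 - 2 = 6)
n = -11/5 (n = -9/4 + 1/(4*(6 - 1)) = -9/4 + (¼)/5 = -9/4 + (¼)*(⅕) = -9/4 + 1/20 = -11/5 ≈ -2.2000)
O(Q, j) = 86/5 (O(Q, j) = 15 - 1*(-11/5) = 15 + 11/5 = 86/5)
c(w, q) = q + w
-5*c(O(4, 0), -17) = -5*(-17 + 86/5) = -5*⅕ = -1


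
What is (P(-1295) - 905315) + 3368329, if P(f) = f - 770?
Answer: 2460949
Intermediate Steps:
P(f) = -770 + f
(P(-1295) - 905315) + 3368329 = ((-770 - 1295) - 905315) + 3368329 = (-2065 - 905315) + 3368329 = -907380 + 3368329 = 2460949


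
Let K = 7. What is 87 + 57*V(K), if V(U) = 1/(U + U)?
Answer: 1275/14 ≈ 91.071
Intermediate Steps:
V(U) = 1/(2*U)
87 + 57*V(K) = 87 + 57*((1/2)/7) = 87 + 57*((1/2)*(1/7)) = 87 + 57*(1/14) = 87 + 57/14 = 1275/14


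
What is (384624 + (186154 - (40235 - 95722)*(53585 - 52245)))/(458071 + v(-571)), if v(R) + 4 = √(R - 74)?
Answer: 5719986304831/34970896189 - 37461679*I*√645/104912688567 ≈ 163.56 - 0.0090686*I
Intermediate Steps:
v(R) = -4 + √(-74 + R) (v(R) = -4 + √(R - 74) = -4 + √(-74 + R))
(384624 + (186154 - (40235 - 95722)*(53585 - 52245)))/(458071 + v(-571)) = (384624 + (186154 - (40235 - 95722)*(53585 - 52245)))/(458071 + (-4 + √(-74 - 571))) = (384624 + (186154 - (-55487)*1340))/(458071 + (-4 + √(-645))) = (384624 + (186154 - 1*(-74352580)))/(458071 + (-4 + I*√645)) = (384624 + (186154 + 74352580))/(458067 + I*√645) = (384624 + 74538734)/(458067 + I*√645) = 74923358/(458067 + I*√645)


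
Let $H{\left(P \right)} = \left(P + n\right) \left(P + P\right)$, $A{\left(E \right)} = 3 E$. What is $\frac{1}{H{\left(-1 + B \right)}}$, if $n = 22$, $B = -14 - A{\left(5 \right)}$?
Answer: $\frac{1}{480} \approx 0.0020833$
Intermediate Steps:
$B = -29$ ($B = -14 - 3 \cdot 5 = -14 - 15 = -29$)
$H{\left(P \right)} = 2 P \left(22 + P\right)$ ($H{\left(P \right)} = \left(P + 22\right) \left(P + P\right) = \left(22 + P\right) 2 P = 2 P \left(22 + P\right)$)
$\frac{1}{H{\left(-1 + B \right)}} = \frac{1}{2 \left(-1 - 29\right) \left(22 - 30\right)} = \frac{1}{2 \left(-30\right) \left(22 - 30\right)} = \frac{1}{2 \left(-30\right) \left(-8\right)} = \frac{1}{480}$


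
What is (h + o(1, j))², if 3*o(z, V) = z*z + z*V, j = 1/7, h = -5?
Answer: 9409/441 ≈ 21.336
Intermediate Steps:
j = ⅐ ≈ 0.14286
o(z, V) = z²/3 + V*z/3 (o(z, V) = (z*z + z*V)/3 = (z² + V*z)/3 = z²/3 + V*z/3)
(h + o(1, j))² = (-5 + (⅓)*1*(⅐ + 1))² = (-5 + (⅓)*1*(8/7))² = (-5 + 8/21)² = (-97/21)² = 9409/441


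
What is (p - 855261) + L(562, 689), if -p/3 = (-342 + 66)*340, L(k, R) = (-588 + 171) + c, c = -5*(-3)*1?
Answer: -574143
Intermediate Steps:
c = 15 (c = 15*1 = 15)
L(k, R) = -402 (L(k, R) = (-588 + 171) + 15 = -417 + 15 = -402)
p = 281520 (p = -3*(-342 + 66)*340 = -(-828)*340 = -3*(-93840) = 281520)
(p - 855261) + L(562, 689) = (281520 - 855261) - 402 = -573741 - 402 = -574143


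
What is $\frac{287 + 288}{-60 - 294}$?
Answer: $- \frac{575}{354} \approx -1.6243$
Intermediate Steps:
$\frac{287 + 288}{-60 - 294} = \frac{575}{-354} = 575 \left(- \frac{1}{354}\right) = - \frac{575}{354}$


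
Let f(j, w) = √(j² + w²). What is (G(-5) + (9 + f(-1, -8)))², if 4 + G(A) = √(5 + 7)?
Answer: (5 + √65 + 2*√3)² ≈ 273.12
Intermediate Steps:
G(A) = -4 + 2*√3 (G(A) = -4 + √(5 + 7) = -4 + √12 = -4 + 2*√3)
(G(-5) + (9 + f(-1, -8)))² = ((-4 + 2*√3) + (9 + √((-1)² + (-8)²)))² = ((-4 + 2*√3) + (9 + √(1 + 64)))² = ((-4 + 2*√3) + (9 + √65))² = (5 + √65 + 2*√3)²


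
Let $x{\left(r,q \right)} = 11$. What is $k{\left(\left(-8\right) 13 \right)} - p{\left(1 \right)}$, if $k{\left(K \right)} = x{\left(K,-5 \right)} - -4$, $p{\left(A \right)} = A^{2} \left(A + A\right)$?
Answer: $13$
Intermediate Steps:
$p{\left(A \right)} = 2 A^{3}$ ($p{\left(A \right)} = A^{2} \cdot 2 A = 2 A^{3}$)
$k{\left(K \right)} = 15$ ($k{\left(K \right)} = 11 - -4 = 11 + 4 = 15$)
$k{\left(\left(-8\right) 13 \right)} - p{\left(1 \right)} = 15 - 2 \cdot 1^{3} = 15 - 2 \cdot 1 = 15 - 2 = 13$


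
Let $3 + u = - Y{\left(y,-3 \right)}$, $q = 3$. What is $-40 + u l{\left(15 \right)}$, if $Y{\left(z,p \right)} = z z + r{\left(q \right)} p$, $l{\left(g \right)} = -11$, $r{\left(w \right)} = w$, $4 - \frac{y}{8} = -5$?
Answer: $56918$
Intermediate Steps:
$y = 72$ ($y = 32 - -40 = 32 + 40 = 72$)
$Y{\left(z,p \right)} = z^{2} + 3 p$ ($Y{\left(z,p \right)} = z z + 3 p = z^{2} + 3 p$)
$u = -5178$ ($u = -3 - \left(72^{2} + 3 \left(-3\right)\right) = -3 - \left(5184 - 9\right) = -3 - 5175 = -5178$)
$-40 + u l{\left(15 \right)} = -40 - -56958 = -40 + 56958 = 56918$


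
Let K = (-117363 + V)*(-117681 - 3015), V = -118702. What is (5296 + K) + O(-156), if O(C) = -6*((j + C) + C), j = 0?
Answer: 28492108408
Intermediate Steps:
O(C) = -12*C (O(C) = -6*((0 + C) + C) = -6*(C + C) = -12*C)
K = 28492101240 (K = (-117363 - 118702)*(-117681 - 3015) = -236065*(-120696) = 28492101240)
(5296 + K) + O(-156) = (5296 + 28492101240) - 12*(-156) = 28492106536 + 1872 = 28492108408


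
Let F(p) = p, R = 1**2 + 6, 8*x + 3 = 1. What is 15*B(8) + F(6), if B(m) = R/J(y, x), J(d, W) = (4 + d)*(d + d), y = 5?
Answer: 43/6 ≈ 7.1667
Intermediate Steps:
x = -1/4 (x = -3/8 + (1/8)*1 = -3/8 + 1/8 = -1/4 ≈ -0.25000)
J(d, W) = 2*d*(4 + d) (J(d, W) = (4 + d)*(2*d) = 2*d*(4 + d))
R = 7 (R = 1 + 6 = 7)
B(m) = 7/90 (B(m) = 7/((2*5*(4 + 5))) = 7/((2*5*9)) = 7/90)
15*B(8) + F(6) = 15*(7/90) + 6 = 7/6 + 6 = 43/6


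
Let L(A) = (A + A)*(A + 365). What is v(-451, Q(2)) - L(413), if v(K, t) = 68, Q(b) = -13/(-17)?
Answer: -642560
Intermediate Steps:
Q(b) = 13/17 (Q(b) = -13*(-1/17) = 13/17)
L(A) = 2*A*(365 + A) (L(A) = (2*A)*(365 + A) = 2*A*(365 + A))
v(-451, Q(2)) - L(413) = 68 - 2*413*(365 + 413) = 68 - 2*413*778 = 68 - 1*642628 = 68 - 642628 = -642560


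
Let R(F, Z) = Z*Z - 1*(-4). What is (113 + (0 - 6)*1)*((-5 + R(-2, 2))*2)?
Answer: 642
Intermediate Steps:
R(F, Z) = 4 + Z**2 (R(F, Z) = Z**2 + 4 = 4 + Z**2)
(113 + (0 - 6)*1)*((-5 + R(-2, 2))*2) = (113 + (0 - 6)*1)*((-5 + (4 + 2**2))*2) = (113 - 6*1)*((-5 + (4 + 4))*2) = (113 - 6)*((-5 + 8)*2) = 107*(3*2) = 107*6 = 642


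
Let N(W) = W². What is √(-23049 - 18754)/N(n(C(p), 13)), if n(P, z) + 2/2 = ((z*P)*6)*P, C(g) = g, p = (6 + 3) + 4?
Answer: I*√41803/173738761 ≈ 1.1768e-6*I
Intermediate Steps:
p = 13 (p = 9 + 4 = 13)
n(P, z) = -1 + 6*z*P² (n(P, z) = -1 + ((z*P)*6)*P = -1 + ((P*z)*6)*P = -1 + (6*P*z)*P = -1 + 6*z*P²)
√(-23049 - 18754)/N(n(C(p), 13)) = √(-23049 - 18754)/((-1 + 6*13*13²)²) = √(-41803)/((-1 + 6*13*169)²) = (I*√41803)/((-1 + 13182)²) = (I*√41803)/(13181²) = (I*√41803)/173738761 = (I*√41803)*(1/173738761) = I*√41803/173738761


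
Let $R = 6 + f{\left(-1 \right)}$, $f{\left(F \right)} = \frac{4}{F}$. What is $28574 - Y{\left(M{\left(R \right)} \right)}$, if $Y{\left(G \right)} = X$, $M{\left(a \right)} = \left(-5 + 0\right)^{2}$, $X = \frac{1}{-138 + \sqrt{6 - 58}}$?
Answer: $\frac{272824621}{9548} + \frac{i \sqrt{13}}{9548} \approx 28574.0 + 0.00037762 i$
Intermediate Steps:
$R = 2$ ($R = 6 + \frac{4}{-1} = 6 + 4 \left(-1\right) = 6 - 4 = 2$)
$X = \frac{1}{-138 + 2 i \sqrt{13}}$ ($X = \frac{1}{-138 + \sqrt{-52}} = \frac{1}{-138 + 2 i \sqrt{13}} \approx -0.0072266 - 0.00037762 i$)
$M{\left(a \right)} = 25$ ($M{\left(a \right)} = \left(-5\right)^{2} = 25$)
$Y{\left(G \right)} = - \frac{69}{9548} - \frac{i \sqrt{13}}{9548}$
$28574 - Y{\left(M{\left(R \right)} \right)} = 28574 - \left(- \frac{69}{9548} - \frac{i \sqrt{13}}{9548}\right) = 28574 + \left(\frac{69}{9548} + \frac{i \sqrt{13}}{9548}\right) = \frac{272824621}{9548} + \frac{i \sqrt{13}}{9548}$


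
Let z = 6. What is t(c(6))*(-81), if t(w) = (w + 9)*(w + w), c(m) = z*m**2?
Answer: -7873200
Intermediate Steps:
c(m) = 6*m**2
t(w) = 2*w*(9 + w) (t(w) = (9 + w)*(2*w) = 2*w*(9 + w))
t(c(6))*(-81) = (2*(6*6**2)*(9 + 6*6**2))*(-81) = (2*(6*36)*(9 + 6*36))*(-81) = (2*216*(9 + 216))*(-81) = (2*216*225)*(-81) = 97200*(-81) = -7873200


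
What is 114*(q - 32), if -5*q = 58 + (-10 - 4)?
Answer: -23256/5 ≈ -4651.2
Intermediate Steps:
q = -44/5 (q = -(58 + (-10 - 4))/5 = -(58 - 14)/5 = -⅕*44 = -44/5 ≈ -8.8000)
114*(q - 32) = 114*(-44/5 - 32) = 114*(-204/5) = -23256/5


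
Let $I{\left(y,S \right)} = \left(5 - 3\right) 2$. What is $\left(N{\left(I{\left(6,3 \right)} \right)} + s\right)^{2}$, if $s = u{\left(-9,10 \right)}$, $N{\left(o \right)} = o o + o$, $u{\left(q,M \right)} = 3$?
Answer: $529$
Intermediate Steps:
$I{\left(y,S \right)} = 4$ ($I{\left(y,S \right)} = 2 \cdot 2 = 4$)
$N{\left(o \right)} = o + o^{2}$ ($N{\left(o \right)} = o^{2} + o = o + o^{2}$)
$s = 3$
$\left(N{\left(I{\left(6,3 \right)} \right)} + s\right)^{2} = \left(4 \left(1 + 4\right) + 3\right)^{2} = \left(4 \cdot 5 + 3\right)^{2} = \left(20 + 3\right)^{2} = 23^{2} = 529$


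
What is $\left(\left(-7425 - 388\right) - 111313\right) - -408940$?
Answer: $289814$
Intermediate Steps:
$\left(\left(-7425 - 388\right) - 111313\right) - -408940 = \left(-7813 - 111313\right) + 408940 = -119126 + 408940 = 289814$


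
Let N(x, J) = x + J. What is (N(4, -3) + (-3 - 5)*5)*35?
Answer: -1365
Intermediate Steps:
N(x, J) = J + x
(N(4, -3) + (-3 - 5)*5)*35 = ((-3 + 4) + (-3 - 5)*5)*35 = (1 - 8*5)*35 = (1 - 40)*35 = -39*35 = -1365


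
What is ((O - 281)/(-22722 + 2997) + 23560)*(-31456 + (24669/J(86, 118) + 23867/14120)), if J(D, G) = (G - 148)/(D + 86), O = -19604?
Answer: -3025408043081039/742712 ≈ -4.0735e+9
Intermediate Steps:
J(D, G) = (-148 + G)/(86 + D)
((O - 281)/(-22722 + 2997) + 23560)*(-31456 + (24669/J(86, 118) + 23867/14120)) = ((-19604 - 281)/(-22722 + 2997) + 23560)*(-31456 + (24669/(((-148 + 118)/(86 + 86))) + 23867/14120)) = (-19885/(-19725) + 23560)*(-31456 + (24669/((-30/172)) + 23867*(1/14120))) = (-19885*(-1/19725) + 23560)*(-31456 + (24669/(((1/172)*(-30))) + 23867/14120)) = (3977/3945 + 23560)*(-31456 + (24669/(-15/86) + 23867/14120)) = 92948177*(-31456 + (24669*(-86/15) + 23867/14120))/3945 = 92948177*(-31456 + (-707178/5 + 23867/14120))/3945 = 92948177*(-31456 - 399409361/2824)/3945 = (92948177/3945)*(-488241105/2824) = -3025408043081039/742712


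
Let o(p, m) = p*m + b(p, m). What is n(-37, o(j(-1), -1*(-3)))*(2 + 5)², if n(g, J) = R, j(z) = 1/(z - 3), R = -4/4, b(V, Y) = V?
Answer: -49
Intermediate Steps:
R = -1 (R = -4*¼ = -1)
j(z) = 1/(-3 + z)
o(p, m) = p + m*p (o(p, m) = p*m + p = m*p + p = p + m*p)
n(g, J) = -1
n(-37, o(j(-1), -1*(-3)))*(2 + 5)² = -(2 + 5)² = -1*7² = -1*49 = -49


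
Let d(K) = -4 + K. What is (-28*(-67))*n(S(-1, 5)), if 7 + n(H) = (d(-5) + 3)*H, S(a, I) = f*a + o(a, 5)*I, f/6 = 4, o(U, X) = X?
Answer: -24388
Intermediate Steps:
f = 24 (f = 6*4 = 24)
S(a, I) = 5*I + 24*a (S(a, I) = 24*a + 5*I = 5*I + 24*a)
n(H) = -7 - 6*H (n(H) = -7 + ((-4 - 5) + 3)*H = -7 + (-9 + 3)*H = -7 - 6*H)
(-28*(-67))*n(S(-1, 5)) = (-28*(-67))*(-7 - 6*(5*5 + 24*(-1))) = 1876*(-7 - 6*(25 - 24)) = 1876*(-7 - 6*1) = 1876*(-7 - 6) = 1876*(-13) = -24388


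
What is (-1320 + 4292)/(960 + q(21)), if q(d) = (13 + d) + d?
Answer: 2972/1015 ≈ 2.9281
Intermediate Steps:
q(d) = 13 + 2*d
(-1320 + 4292)/(960 + q(21)) = (-1320 + 4292)/(960 + (13 + 2*21)) = 2972/(960 + (13 + 42)) = 2972/(960 + 55) = 2972/1015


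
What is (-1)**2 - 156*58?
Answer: -9047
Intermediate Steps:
(-1)**2 - 156*58 = 1 - 9048 = -9047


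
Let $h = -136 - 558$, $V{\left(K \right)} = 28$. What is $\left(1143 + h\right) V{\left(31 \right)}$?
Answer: $12572$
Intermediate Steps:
$h = -694$
$\left(1143 + h\right) V{\left(31 \right)} = \left(1143 - 694\right) 28 = 449 \cdot 28 = 12572$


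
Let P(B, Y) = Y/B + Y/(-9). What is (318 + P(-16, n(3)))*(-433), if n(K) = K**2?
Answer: -2192279/16 ≈ -1.3702e+5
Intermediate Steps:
P(B, Y) = -Y/9 + Y/B (P(B, Y) = Y/B + Y*(-1/9) = Y/B - Y/9 = -Y/9 + Y/B)
(318 + P(-16, n(3)))*(-433) = (318 + (-1/9*3**2 + 3**2/(-16)))*(-433) = (318 + (-1/9*9 + 9*(-1/16)))*(-433) = (318 + (-1 - 9/16))*(-433) = (318 - 25/16)*(-433) = (5063/16)*(-433) = -2192279/16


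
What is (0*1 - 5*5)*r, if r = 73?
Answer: -1825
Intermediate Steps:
(0*1 - 5*5)*r = (0*1 - 5*5)*73 = (0 - 25)*73 = -25*73 = -1825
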